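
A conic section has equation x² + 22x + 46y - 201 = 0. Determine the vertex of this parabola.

Only x is squared. Complete the square in x: (x + 11)² = -46(y - 7).
Vertex (-11, 7); 4p = -46 so p = -23/2. Opens down.

(-11, 7)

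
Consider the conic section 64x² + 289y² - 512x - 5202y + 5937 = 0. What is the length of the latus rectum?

Group: 64(x² - 8x) + 289(y² - 18y) = -5937
64(x - 4)² + 289(y - 9)² = -5937 + 1024 + 23409 = 18496
Divide by 18496: (x - 4)²/289 + (y - 9)²/64 = 1
Ellipse, center (4, 9), major axis horizontal; a² = 289, b² = 64.
Latus rectum length = 2b²/a = 2·64/17 = 128/17.

128/17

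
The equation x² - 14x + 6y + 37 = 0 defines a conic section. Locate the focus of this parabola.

(7, 1/2)

Only x is squared. Complete the square in x: (x - 7)² = -6(y - 2).
Vertex (7, 2); 4p = -6 so p = -3/2. Opens down.
Focus is p units from the vertex along the axis: (h, k + p).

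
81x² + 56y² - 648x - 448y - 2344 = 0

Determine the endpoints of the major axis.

(4, -5) and (4, 13)

Rearranging, 81(x² - 8x) + 56(y² - 8y) = 2344.
Completing the square gives 81(x - 4)² + 56(y - 4)² = 2344 + 1296 + 896 = 4536.
Divide by 4536: (x - 4)²/56 + (y - 4)²/81 = 1
Ellipse, center (4, 4), major axis vertical; a² = 81, b² = 56.
a = 9. Vertices at (h, k ± a).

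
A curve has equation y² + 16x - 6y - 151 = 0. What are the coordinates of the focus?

(6, 3)

Only y is squared. Complete the square in y: (y - 3)² = -16(x - 10).
Vertex (10, 3); 4p = -16 so p = -4. Opens left.
Focus is p units from the vertex along the axis: (h + p, k).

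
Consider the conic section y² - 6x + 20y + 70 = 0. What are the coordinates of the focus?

Only y is squared. Complete the square in y: (y + 10)² = 6(x + 5).
Vertex (-5, -10); 4p = 6 so p = 3/2. Opens right.
Focus is p units from the vertex along the axis: (h + p, k).

(-7/2, -10)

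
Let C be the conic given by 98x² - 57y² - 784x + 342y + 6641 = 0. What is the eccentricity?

Collect terms: 98(x² - 8x) -57(y² - 6y) = -6641
Complete the square in x and y: 98(x - 4)² -57(y - 3)² = -6641 + 1568 - 513 = -5586
Divide by -5586: (y - 3)²/98 - (x - 4)²/57 = 1
Hyperbola, center (4, 3), transverse axis vertical; a² = 98, b² = 57.
c² = a² + b² = 155, so c = √155.
e = c/a = √155/7√2 = √310/14.

e = √310/14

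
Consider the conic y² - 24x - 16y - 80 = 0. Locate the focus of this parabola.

(0, 8)

Only y is squared. Complete the square in y: (y - 8)² = 24(x + 6).
Vertex (-6, 8); 4p = 24 so p = 6. Opens right.
Focus is p units from the vertex along the axis: (h + p, k).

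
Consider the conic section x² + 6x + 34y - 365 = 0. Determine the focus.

(-3, 5/2)

Only x is squared. Complete the square in x: (x + 3)² = -34(y - 11).
Vertex (-3, 11); 4p = -34 so p = -17/2. Opens down.
Focus is p units from the vertex along the axis: (h, k + p).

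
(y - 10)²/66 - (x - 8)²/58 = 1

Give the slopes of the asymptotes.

√957/29 and -√957/29

Center (8, 10). The positive term is the y-term, so the transverse axis is vertical; a² = 66, b² = 58.
For a vertical hyperbola the asymptotes have slope ±a/b.
Here that is ±√66/√58 = ±√957/29.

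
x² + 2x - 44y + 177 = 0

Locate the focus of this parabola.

(-1, 15)

Only x is squared. Complete the square in x: (x + 1)² = 44(y - 4).
Vertex (-1, 4); 4p = 44 so p = 11. Opens up.
Focus is p units from the vertex along the axis: (h, k + p).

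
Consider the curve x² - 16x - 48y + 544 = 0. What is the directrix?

y = -2

Only x is squared. Complete the square in x: (x - 8)² = 48(y - 10).
Vertex (8, 10); 4p = 48 so p = 12. Opens up.
Directrix is the horizontal line y = k − p = 10 − (12) = -2.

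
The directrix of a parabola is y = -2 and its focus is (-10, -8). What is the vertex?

(-10, -5)

The vertex is the midpoint between the focus and the directrix along the axis of symmetry.
Axis is vertical (directrix is horizontal). Vertex y-coordinate = (-8 + (-2))/2 = -5; x-coordinate = -10.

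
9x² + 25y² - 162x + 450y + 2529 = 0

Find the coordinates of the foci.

(5, -9) and (13, -9)

Group the x- and y-terms: 9(x² - 18x) + 25(y² + 18y) = -2529
9(x - 9)² + 25(y + 9)² = -2529 + 729 + 2025 = 225
Dividing both sides by 225: (x - 9)²/25 + (y + 9)²/9 = 1
Ellipse, center (9, -9), major axis horizontal; a² = 25, b² = 9.
c² = a² - b² = 25 - 9 = 16, so c = 4.
Foci lie on the horizontal axis through the center: (h ± c, k).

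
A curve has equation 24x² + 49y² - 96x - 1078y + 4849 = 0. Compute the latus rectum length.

Group: 24(x² - 4x) + 49(y² - 22y) = -4849
Completing the square gives 24(x - 2)² + 49(y - 11)² = -4849 + 96 + 5929 = 1176.
Divide by 1176: (x - 2)²/49 + (y - 11)²/24 = 1
Ellipse, center (2, 11), major axis horizontal; a² = 49, b² = 24.
Latus rectum length = 2b²/a = 2·24/7 = 48/7.

48/7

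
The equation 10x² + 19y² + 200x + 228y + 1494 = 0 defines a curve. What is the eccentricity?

10(x² + 20x) + 19(y² + 12y) = -1494
Completing the square gives 10(x + 10)² + 19(y + 6)² = -1494 + 1000 + 684 = 190.
Divide by 190: (x + 10)²/19 + (y + 6)²/10 = 1
Ellipse, center (-10, -6), major axis horizontal; a² = 19, b² = 10.
c² = a² - b² = 9, so c = 3.
e = c/a = 3/√19 = 3√19/19.

e = 3√19/19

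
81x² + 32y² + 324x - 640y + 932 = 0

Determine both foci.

Group: 81(x² + 4x) + 32(y² - 20y) = -932
Complete the square in x and y: 81(x + 2)² + 32(y - 10)² = -932 + 324 + 3200 = 2592
Divide by 2592: (x + 2)²/32 + (y - 10)²/81 = 1
Ellipse, center (-2, 10), major axis vertical; a² = 81, b² = 32.
c² = a² - b² = 81 - 32 = 49, so c = 7.
Foci lie on the vertical axis through the center: (h, k ± c).

(-2, 3) and (-2, 17)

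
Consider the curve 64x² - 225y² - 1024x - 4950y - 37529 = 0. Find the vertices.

(-7, -11) and (23, -11)

Collect terms: 64(x² - 16x) -225(y² + 22y) = 37529
64(x - 8)² -225(y + 11)² = 37529 + 4096 - 27225 = 14400
Divide through by 14400 to get (x - 8)²/225 - (y + 11)²/64 = 1.
Hyperbola, center (8, -11), transverse axis horizontal; a² = 225, b² = 64.
a = 15. Vertices at (h ± a, k).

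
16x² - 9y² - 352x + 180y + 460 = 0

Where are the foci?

(1, 10) and (21, 10)

Rearranging, 16(x² - 22x) -9(y² - 20y) = -460.
Completing the square gives 16(x - 11)² -9(y - 10)² = -460 + 1936 - 900 = 576.
Divide through by 576 to get (x - 11)²/36 - (y - 10)²/64 = 1.
Hyperbola, center (11, 10), transverse axis horizontal; a² = 36, b² = 64.
c² = a² + b² = 36 + 64 = 100, so c = 10.
Foci lie on the horizontal axis through the center: (h ± c, k).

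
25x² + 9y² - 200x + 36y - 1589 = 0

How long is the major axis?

Collect terms: 25(x² - 8x) + 9(y² + 4y) = 1589
25(x - 4)² + 9(y + 2)² = 1589 + 400 + 36 = 2025
Dividing both sides by 2025: (x - 4)²/81 + (y + 2)²/225 = 1
Ellipse, center (4, -2), major axis vertical; a² = 225, b² = 81.
a² = 225 so a = 15; the major axis has length 2a = 30.

30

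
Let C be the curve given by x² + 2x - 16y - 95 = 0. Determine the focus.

(-1, -2)

Only x is squared. Complete the square in x: (x + 1)² = 16(y + 6).
Vertex (-1, -6); 4p = 16 so p = 4. Opens up.
Focus is p units from the vertex along the axis: (h, k + p).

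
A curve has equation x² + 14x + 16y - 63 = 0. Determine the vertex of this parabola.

Only x is squared. Complete the square in x: (x + 7)² = -16(y - 7).
Vertex (-7, 7); 4p = -16 so p = -4. Opens down.

(-7, 7)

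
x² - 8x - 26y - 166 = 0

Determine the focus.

(4, -1/2)

Only x is squared. Complete the square in x: (x - 4)² = 26(y + 7).
Vertex (4, -7); 4p = 26 so p = 13/2. Opens up.
Focus is p units from the vertex along the axis: (h, k + p).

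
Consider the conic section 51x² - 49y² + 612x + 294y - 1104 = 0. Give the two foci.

(-16, 3) and (4, 3)

Rearranging, 51(x² + 12x) -49(y² - 6y) = 1104.
51(x + 6)² -49(y - 3)² = 1104 + 1836 - 441 = 2499
Divide through by 2499 to get (x + 6)²/49 - (y - 3)²/51 = 1.
Hyperbola, center (-6, 3), transverse axis horizontal; a² = 49, b² = 51.
c² = a² + b² = 49 + 51 = 100, so c = 10.
Foci lie on the horizontal axis through the center: (h ± c, k).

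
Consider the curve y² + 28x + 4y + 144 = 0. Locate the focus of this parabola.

(-12, -2)

Only y is squared. Complete the square in y: (y + 2)² = -28(x + 5).
Vertex (-5, -2); 4p = -28 so p = -7. Opens left.
Focus is p units from the vertex along the axis: (h + p, k).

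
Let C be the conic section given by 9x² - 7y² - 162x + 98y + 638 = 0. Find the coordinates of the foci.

(9, -1) and (9, 15)

Group: 9(x² - 18x) -7(y² - 14y) = -638
Completing the square gives 9(x - 9)² -7(y - 7)² = -638 + 729 - 343 = -252.
Dividing both sides by -252: (y - 7)²/36 - (x - 9)²/28 = 1
Hyperbola, center (9, 7), transverse axis vertical; a² = 36, b² = 28.
c² = a² + b² = 36 + 28 = 64, so c = 8.
Foci lie on the vertical axis through the center: (h, k ± c).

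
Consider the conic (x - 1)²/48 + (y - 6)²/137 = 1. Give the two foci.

(1, 6 - √89) and (1, 6 + √89)

Center (1, 6). The larger denominator 137 sits under the y-term, so the major axis is vertical; a² = 137, b² = 48.
c² = a² - b² = 137 - 48 = 89, so c = √89.
Foci lie on the vertical axis through the center: (h, k ± c).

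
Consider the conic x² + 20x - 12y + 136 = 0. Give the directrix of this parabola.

y = 0

Only x is squared. Complete the square in x: (x + 10)² = 12(y - 3).
Vertex (-10, 3); 4p = 12 so p = 3. Opens up.
Directrix is the horizontal line y = k − p = 3 − (3) = 0.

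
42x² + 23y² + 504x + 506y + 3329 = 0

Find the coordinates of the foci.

(-6, -11 - √19) and (-6, -11 + √19)

Collect terms: 42(x² + 12x) + 23(y² + 22y) = -3329
42(x + 6)² + 23(y + 11)² = -3329 + 1512 + 2783 = 966
Dividing both sides by 966: (x + 6)²/23 + (y + 11)²/42 = 1
Ellipse, center (-6, -11), major axis vertical; a² = 42, b² = 23.
c² = a² - b² = 42 - 23 = 19, so c = √19.
Foci lie on the vertical axis through the center: (h, k ± c).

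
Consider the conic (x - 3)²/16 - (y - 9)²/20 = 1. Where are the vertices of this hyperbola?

(-1, 9) and (7, 9)

Center (3, 9). The positive term is the x-term, so the transverse axis is horizontal; a² = 16, b² = 20.
a = 4. Vertices at (h ± a, k).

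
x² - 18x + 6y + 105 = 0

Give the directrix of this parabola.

Only x is squared. Complete the square in x: (x - 9)² = -6(y + 4).
Vertex (9, -4); 4p = -6 so p = -3/2. Opens down.
Directrix is the horizontal line y = k − p = -4 − (-3/2) = -5/2.

y = -5/2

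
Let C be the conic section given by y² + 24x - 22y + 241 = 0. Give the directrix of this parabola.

Only y is squared. Complete the square in y: (y - 11)² = -24(x + 5).
Vertex (-5, 11); 4p = -24 so p = -6. Opens left.
Directrix is the vertical line x = h − p = -5 − (-6) = 1.

x = 1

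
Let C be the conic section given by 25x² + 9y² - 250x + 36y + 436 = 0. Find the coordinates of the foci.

(5, -6) and (5, 2)

Rearranging, 25(x² - 10x) + 9(y² + 4y) = -436.
Complete the square: 25(x - 5)² + 9(y + 2)² = -436 + 625 + 36 = 225
Divide by 225: (x - 5)²/9 + (y + 2)²/25 = 1
Ellipse, center (5, -2), major axis vertical; a² = 25, b² = 9.
c² = a² - b² = 25 - 9 = 16, so c = 4.
Foci lie on the vertical axis through the center: (h, k ± c).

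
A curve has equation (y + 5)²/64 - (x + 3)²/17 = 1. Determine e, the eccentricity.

Center (-3, -5). The positive term is the y-term, so the transverse axis is vertical; a² = 64, b² = 17.
c² = a² + b² = 81, so c = 9.
e = c/a = 9/8.

e = 9/8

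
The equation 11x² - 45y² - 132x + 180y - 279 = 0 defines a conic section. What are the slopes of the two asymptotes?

√55/15 and -√55/15

Group: 11(x² - 12x) -45(y² - 4y) = 279
Complete the square in x and y: 11(x - 6)² -45(y - 2)² = 279 + 396 - 180 = 495
Divide by 495: (x - 6)²/45 - (y - 2)²/11 = 1
Hyperbola, center (6, 2), transverse axis horizontal; a² = 45, b² = 11.
For a horizontal hyperbola the asymptotes have slope ±b/a.
Here that is ±√11/3√5 = ±√55/15.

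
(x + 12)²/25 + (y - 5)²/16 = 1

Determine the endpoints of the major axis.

Center (-12, 5). The larger denominator 25 sits under the x-term, so the major axis is horizontal; a² = 25, b² = 16.
a = 5. Vertices at (h ± a, k).

(-17, 5) and (-7, 5)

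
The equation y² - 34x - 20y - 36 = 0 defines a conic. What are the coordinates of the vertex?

Only y is squared. Complete the square in y: (y - 10)² = 34(x + 4).
Vertex (-4, 10); 4p = 34 so p = 17/2. Opens right.

(-4, 10)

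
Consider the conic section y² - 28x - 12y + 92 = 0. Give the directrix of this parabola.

x = -5

Only y is squared. Complete the square in y: (y - 6)² = 28(x - 2).
Vertex (2, 6); 4p = 28 so p = 7. Opens right.
Directrix is the vertical line x = h − p = 2 − (7) = -5.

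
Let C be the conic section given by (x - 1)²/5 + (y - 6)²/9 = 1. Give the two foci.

(1, 4) and (1, 8)

Center (1, 6). The larger denominator 9 sits under the y-term, so the major axis is vertical; a² = 9, b² = 5.
c² = a² - b² = 9 - 5 = 4, so c = 2.
Foci lie on the vertical axis through the center: (h, k ± c).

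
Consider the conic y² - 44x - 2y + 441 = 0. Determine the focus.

(21, 1)

Only y is squared. Complete the square in y: (y - 1)² = 44(x - 10).
Vertex (10, 1); 4p = 44 so p = 11. Opens right.
Focus is p units from the vertex along the axis: (h + p, k).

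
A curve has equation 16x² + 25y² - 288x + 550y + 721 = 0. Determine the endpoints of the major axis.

(-6, -11) and (24, -11)

Group the x- and y-terms: 16(x² - 18x) + 25(y² + 22y) = -721
Complete the square in x and y: 16(x - 9)² + 25(y + 11)² = -721 + 1296 + 3025 = 3600
Dividing both sides by 3600: (x - 9)²/225 + (y + 11)²/144 = 1
Ellipse, center (9, -11), major axis horizontal; a² = 225, b² = 144.
a = 15. Vertices at (h ± a, k).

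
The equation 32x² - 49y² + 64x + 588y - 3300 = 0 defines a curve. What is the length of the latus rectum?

Rearranging, 32(x² + 2x) -49(y² - 12y) = 3300.
Complete the square in x and y: 32(x + 1)² -49(y - 6)² = 3300 + 32 - 1764 = 1568
Divide through by 1568 to get (x + 1)²/49 - (y - 6)²/32 = 1.
Hyperbola, center (-1, 6), transverse axis horizontal; a² = 49, b² = 32.
Latus rectum length = 2b²/a = 2·32/7 = 64/7.

64/7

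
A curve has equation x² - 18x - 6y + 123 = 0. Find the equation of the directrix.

y = 11/2

Only x is squared. Complete the square in x: (x - 9)² = 6(y - 7).
Vertex (9, 7); 4p = 6 so p = 3/2. Opens up.
Directrix is the horizontal line y = k − p = 7 − (3/2) = 11/2.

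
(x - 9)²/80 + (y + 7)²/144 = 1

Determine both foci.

(9, -15) and (9, 1)

Center (9, -7). The larger denominator 144 sits under the y-term, so the major axis is vertical; a² = 144, b² = 80.
c² = a² - b² = 144 - 80 = 64, so c = 8.
Foci lie on the vertical axis through the center: (h, k ± c).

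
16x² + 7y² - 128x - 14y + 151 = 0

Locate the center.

Rearranging, 16(x² - 8x) + 7(y² - 2y) = -151.
Completing the square gives 16(x - 4)² + 7(y - 1)² = -151 + 256 + 7 = 112.
Divide by 112: (x - 4)²/7 + (y - 1)²/16 = 1
Ellipse with center (4, 1).

(4, 1)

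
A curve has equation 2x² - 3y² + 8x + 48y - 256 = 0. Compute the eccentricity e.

Group the x- and y-terms: 2(x² + 4x) -3(y² - 16y) = 256
2(x + 2)² -3(y - 8)² = 256 + 8 - 192 = 72
Divide through by 72 to get (x + 2)²/36 - (y - 8)²/24 = 1.
Hyperbola, center (-2, 8), transverse axis horizontal; a² = 36, b² = 24.
c² = a² + b² = 60, so c = 2√15.
e = c/a = 2√15/6 = √15/3.

e = √15/3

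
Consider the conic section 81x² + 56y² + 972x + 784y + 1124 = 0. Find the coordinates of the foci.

Group the x- and y-terms: 81(x² + 12x) + 56(y² + 14y) = -1124
Complete the square: 81(x + 6)² + 56(y + 7)² = -1124 + 2916 + 2744 = 4536
Divide by 4536: (x + 6)²/56 + (y + 7)²/81 = 1
Ellipse, center (-6, -7), major axis vertical; a² = 81, b² = 56.
c² = a² - b² = 81 - 56 = 25, so c = 5.
Foci lie on the vertical axis through the center: (h, k ± c).

(-6, -12) and (-6, -2)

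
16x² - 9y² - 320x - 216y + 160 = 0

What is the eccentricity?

Rearranging, 16(x² - 20x) -9(y² + 24y) = -160.
Complete the square: 16(x - 10)² -9(y + 12)² = -160 + 1600 - 1296 = 144
Dividing both sides by 144: (x - 10)²/9 - (y + 12)²/16 = 1
Hyperbola, center (10, -12), transverse axis horizontal; a² = 9, b² = 16.
c² = a² + b² = 25, so c = 5.
e = c/a = 5/3.

e = 5/3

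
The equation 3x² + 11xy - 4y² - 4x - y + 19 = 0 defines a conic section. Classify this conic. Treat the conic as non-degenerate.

A = 3, B = 11, C = -4.
Discriminant B² − 4AC = 11² − 4·3·(-4) = 169.
B² − 4AC > 0 ⇒ hyperbola.

hyperbola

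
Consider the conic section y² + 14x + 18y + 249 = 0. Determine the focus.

Only y is squared. Complete the square in y: (y + 9)² = -14(x + 12).
Vertex (-12, -9); 4p = -14 so p = -7/2. Opens left.
Focus is p units from the vertex along the axis: (h + p, k).

(-31/2, -9)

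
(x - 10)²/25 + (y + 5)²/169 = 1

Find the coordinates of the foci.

(10, -17) and (10, 7)

Center (10, -5). The larger denominator 169 sits under the y-term, so the major axis is vertical; a² = 169, b² = 25.
c² = a² - b² = 169 - 25 = 144, so c = 12.
Foci lie on the vertical axis through the center: (h, k ± c).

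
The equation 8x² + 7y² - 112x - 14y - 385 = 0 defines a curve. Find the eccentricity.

Group: 8(x² - 14x) + 7(y² - 2y) = 385
8(x - 7)² + 7(y - 1)² = 385 + 392 + 7 = 784
Divide through by 784 to get (x - 7)²/98 + (y - 1)²/112 = 1.
Ellipse, center (7, 1), major axis vertical; a² = 112, b² = 98.
c² = a² - b² = 14, so c = √14.
e = c/a = √14/4√7 = √2/4.

e = √2/4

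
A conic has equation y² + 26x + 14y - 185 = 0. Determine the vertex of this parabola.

Only y is squared. Complete the square in y: (y + 7)² = -26(x - 9).
Vertex (9, -7); 4p = -26 so p = -13/2. Opens left.

(9, -7)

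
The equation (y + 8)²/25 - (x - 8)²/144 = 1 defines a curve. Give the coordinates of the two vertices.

(8, -13) and (8, -3)

Center (8, -8). The positive term is the y-term, so the transverse axis is vertical; a² = 25, b² = 144.
a = 5. Vertices at (h, k ± a).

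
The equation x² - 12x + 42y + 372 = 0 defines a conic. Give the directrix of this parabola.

Only x is squared. Complete the square in x: (x - 6)² = -42(y + 8).
Vertex (6, -8); 4p = -42 so p = -21/2. Opens down.
Directrix is the horizontal line y = k − p = -8 − (-21/2) = 5/2.

y = 5/2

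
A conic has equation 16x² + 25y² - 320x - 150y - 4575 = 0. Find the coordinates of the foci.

(-2, 3) and (22, 3)

Rearranging, 16(x² - 20x) + 25(y² - 6y) = 4575.
Complete the square: 16(x - 10)² + 25(y - 3)² = 4575 + 1600 + 225 = 6400
Divide by 6400: (x - 10)²/400 + (y - 3)²/256 = 1
Ellipse, center (10, 3), major axis horizontal; a² = 400, b² = 256.
c² = a² - b² = 400 - 256 = 144, so c = 12.
Foci lie on the horizontal axis through the center: (h ± c, k).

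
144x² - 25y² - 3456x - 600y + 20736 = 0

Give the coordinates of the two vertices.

Rearranging, 144(x² - 24x) -25(y² + 24y) = -20736.
Complete the square: 144(x - 12)² -25(y + 12)² = -20736 + 20736 - 3600 = -3600
Dividing both sides by -3600: (y + 12)²/144 - (x - 12)²/25 = 1
Hyperbola, center (12, -12), transverse axis vertical; a² = 144, b² = 25.
a = 12. Vertices at (h, k ± a).

(12, -24) and (12, 0)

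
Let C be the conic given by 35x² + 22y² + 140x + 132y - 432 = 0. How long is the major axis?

Group: 35(x² + 4x) + 22(y² + 6y) = 432
Complete the square: 35(x + 2)² + 22(y + 3)² = 432 + 140 + 198 = 770
Divide through by 770 to get (x + 2)²/22 + (y + 3)²/35 = 1.
Ellipse, center (-2, -3), major axis vertical; a² = 35, b² = 22.
a² = 35 so a = √35; the major axis has length 2a = 2√35.

2√35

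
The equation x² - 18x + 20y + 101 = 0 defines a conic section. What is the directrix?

y = 4

Only x is squared. Complete the square in x: (x - 9)² = -20(y + 1).
Vertex (9, -1); 4p = -20 so p = -5. Opens down.
Directrix is the horizontal line y = k − p = -1 − (-5) = 4.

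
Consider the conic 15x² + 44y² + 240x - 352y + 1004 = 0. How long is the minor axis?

2√15

Group the x- and y-terms: 15(x² + 16x) + 44(y² - 8y) = -1004
Complete the square: 15(x + 8)² + 44(y - 4)² = -1004 + 960 + 704 = 660
Dividing both sides by 660: (x + 8)²/44 + (y - 4)²/15 = 1
Ellipse, center (-8, 4), major axis horizontal; a² = 44, b² = 15.
b² = 15 so b = √15; the minor axis has length 2b = 2√15.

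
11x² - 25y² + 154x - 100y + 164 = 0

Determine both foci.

(-13, -2) and (-1, -2)

Group the x- and y-terms: 11(x² + 14x) -25(y² + 4y) = -164
11(x + 7)² -25(y + 2)² = -164 + 539 - 100 = 275
Dividing both sides by 275: (x + 7)²/25 - (y + 2)²/11 = 1
Hyperbola, center (-7, -2), transverse axis horizontal; a² = 25, b² = 11.
c² = a² + b² = 25 + 11 = 36, so c = 6.
Foci lie on the horizontal axis through the center: (h ± c, k).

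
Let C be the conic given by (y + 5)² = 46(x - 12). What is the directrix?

Vertex (12, -5); 4p = 46 so p = 23/2. Opens right.
Directrix is the vertical line x = h − p = 12 − (23/2) = 1/2.

x = 1/2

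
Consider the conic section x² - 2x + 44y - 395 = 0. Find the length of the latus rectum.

Only x is squared. Complete the square in x: (x - 1)² = -44(y - 9).
Vertex (1, 9); 4p = -44 so p = -11. Opens down.
Latus rectum length = |4p| = 44.

44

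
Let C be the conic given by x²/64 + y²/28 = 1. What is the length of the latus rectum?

Center (0, 0). The larger denominator 64 sits under the x-term, so the major axis is horizontal; a² = 64, b² = 28.
Latus rectum length = 2b²/a = 2·28/8 = 7.

7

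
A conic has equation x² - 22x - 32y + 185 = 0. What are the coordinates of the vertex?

Only x is squared. Complete the square in x: (x - 11)² = 32(y - 2).
Vertex (11, 2); 4p = 32 so p = 8. Opens up.

(11, 2)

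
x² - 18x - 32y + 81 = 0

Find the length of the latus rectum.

Only x is squared. Complete the square in x: (x - 9)² = 32y.
Vertex (9, 0); 4p = 32 so p = 8. Opens up.
Latus rectum length = |4p| = 32.

32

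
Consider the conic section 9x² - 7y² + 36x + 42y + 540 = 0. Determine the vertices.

Collect terms: 9(x² + 4x) -7(y² - 6y) = -540
Complete the square: 9(x + 2)² -7(y - 3)² = -540 + 36 - 63 = -567
Divide by -567: (y - 3)²/81 - (x + 2)²/63 = 1
Hyperbola, center (-2, 3), transverse axis vertical; a² = 81, b² = 63.
a = 9. Vertices at (h, k ± a).

(-2, -6) and (-2, 12)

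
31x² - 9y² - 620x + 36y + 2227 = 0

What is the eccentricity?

Group: 31(x² - 20x) -9(y² - 4y) = -2227
Complete the square in x and y: 31(x - 10)² -9(y - 2)² = -2227 + 3100 - 36 = 837
Dividing both sides by 837: (x - 10)²/27 - (y - 2)²/93 = 1
Hyperbola, center (10, 2), transverse axis horizontal; a² = 27, b² = 93.
c² = a² + b² = 120, so c = 2√30.
e = c/a = 2√30/3√3 = 2√10/3.

e = 2√10/3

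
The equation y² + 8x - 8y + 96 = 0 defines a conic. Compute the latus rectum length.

Only y is squared. Complete the square in y: (y - 4)² = -8(x + 10).
Vertex (-10, 4); 4p = -8 so p = -2. Opens left.
Latus rectum length = |4p| = 8.

8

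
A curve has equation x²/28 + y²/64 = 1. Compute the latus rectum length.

7

Center (0, 0). The larger denominator 64 sits under the y-term, so the major axis is vertical; a² = 64, b² = 28.
Latus rectum length = 2b²/a = 2·28/8 = 7.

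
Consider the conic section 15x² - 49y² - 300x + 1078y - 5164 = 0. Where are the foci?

Group the x- and y-terms: 15(x² - 20x) -49(y² - 22y) = 5164
15(x - 10)² -49(y - 11)² = 5164 + 1500 - 5929 = 735
Dividing both sides by 735: (x - 10)²/49 - (y - 11)²/15 = 1
Hyperbola, center (10, 11), transverse axis horizontal; a² = 49, b² = 15.
c² = a² + b² = 49 + 15 = 64, so c = 8.
Foci lie on the horizontal axis through the center: (h ± c, k).

(2, 11) and (18, 11)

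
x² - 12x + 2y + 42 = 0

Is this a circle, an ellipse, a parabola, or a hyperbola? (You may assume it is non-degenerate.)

parabola

No xy term. Coefficients of x² and y² are A = 1, C = 0.
Exactly one squared variable ⇒ parabola.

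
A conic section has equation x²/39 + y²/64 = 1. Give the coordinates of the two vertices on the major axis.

Center (0, 0). The larger denominator 64 sits under the y-term, so the major axis is vertical; a² = 64, b² = 39.
a = 8. Vertices at (h, k ± a).

(0, -8) and (0, 8)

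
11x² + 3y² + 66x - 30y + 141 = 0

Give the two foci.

11(x² + 6x) + 3(y² - 10y) = -141
Completing the square gives 11(x + 3)² + 3(y - 5)² = -141 + 99 + 75 = 33.
Dividing both sides by 33: (x + 3)²/3 + (y - 5)²/11 = 1
Ellipse, center (-3, 5), major axis vertical; a² = 11, b² = 3.
c² = a² - b² = 11 - 3 = 8, so c = 2√2.
Foci lie on the vertical axis through the center: (h, k ± c).

(-3, 5 - 2√2) and (-3, 5 + 2√2)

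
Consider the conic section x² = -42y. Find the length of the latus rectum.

Vertex (0, 0); 4p = -42 so p = -21/2. Opens down.
Latus rectum length = |4p| = 42.

42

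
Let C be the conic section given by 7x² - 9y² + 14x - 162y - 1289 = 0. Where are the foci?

Group the x- and y-terms: 7(x² + 2x) -9(y² + 18y) = 1289
7(x + 1)² -9(y + 9)² = 1289 + 7 - 729 = 567
Divide through by 567 to get (x + 1)²/81 - (y + 9)²/63 = 1.
Hyperbola, center (-1, -9), transverse axis horizontal; a² = 81, b² = 63.
c² = a² + b² = 81 + 63 = 144, so c = 12.
Foci lie on the horizontal axis through the center: (h ± c, k).

(-13, -9) and (11, -9)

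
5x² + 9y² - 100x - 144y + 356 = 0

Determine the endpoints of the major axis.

5(x² - 20x) + 9(y² - 16y) = -356
5(x - 10)² + 9(y - 8)² = -356 + 500 + 576 = 720
Divide through by 720 to get (x - 10)²/144 + (y - 8)²/80 = 1.
Ellipse, center (10, 8), major axis horizontal; a² = 144, b² = 80.
a = 12. Vertices at (h ± a, k).

(-2, 8) and (22, 8)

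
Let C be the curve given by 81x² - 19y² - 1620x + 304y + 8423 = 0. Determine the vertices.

Group: 81(x² - 20x) -19(y² - 16y) = -8423
Complete the square in x and y: 81(x - 10)² -19(y - 8)² = -8423 + 8100 - 1216 = -1539
Dividing both sides by -1539: (y - 8)²/81 - (x - 10)²/19 = 1
Hyperbola, center (10, 8), transverse axis vertical; a² = 81, b² = 19.
a = 9. Vertices at (h, k ± a).

(10, -1) and (10, 17)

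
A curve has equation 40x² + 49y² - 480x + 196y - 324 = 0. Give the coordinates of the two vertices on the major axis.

Rearranging, 40(x² - 12x) + 49(y² + 4y) = 324.
40(x - 6)² + 49(y + 2)² = 324 + 1440 + 196 = 1960
Divide by 1960: (x - 6)²/49 + (y + 2)²/40 = 1
Ellipse, center (6, -2), major axis horizontal; a² = 49, b² = 40.
a = 7. Vertices at (h ± a, k).

(-1, -2) and (13, -2)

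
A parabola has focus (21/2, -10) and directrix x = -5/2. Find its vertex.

The vertex is the midpoint between the focus and the directrix along the axis of symmetry.
Axis is horizontal (directrix is vertical). Vertex x-coordinate = (21/2 + (-5/2))/2 = 4; y-coordinate = -10.

(4, -10)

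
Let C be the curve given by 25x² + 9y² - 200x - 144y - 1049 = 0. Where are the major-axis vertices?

Group the x- and y-terms: 25(x² - 8x) + 9(y² - 16y) = 1049
Complete the square in x and y: 25(x - 4)² + 9(y - 8)² = 1049 + 400 + 576 = 2025
Dividing both sides by 2025: (x - 4)²/81 + (y - 8)²/225 = 1
Ellipse, center (4, 8), major axis vertical; a² = 225, b² = 81.
a = 15. Vertices at (h, k ± a).

(4, -7) and (4, 23)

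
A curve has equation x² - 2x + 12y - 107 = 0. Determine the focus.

(1, 6)

Only x is squared. Complete the square in x: (x - 1)² = -12(y - 9).
Vertex (1, 9); 4p = -12 so p = -3. Opens down.
Focus is p units from the vertex along the axis: (h, k + p).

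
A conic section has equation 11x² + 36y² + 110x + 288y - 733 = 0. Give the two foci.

(-15, -4) and (5, -4)

Group the x- and y-terms: 11(x² + 10x) + 36(y² + 8y) = 733
Complete the square: 11(x + 5)² + 36(y + 4)² = 733 + 275 + 576 = 1584
Dividing both sides by 1584: (x + 5)²/144 + (y + 4)²/44 = 1
Ellipse, center (-5, -4), major axis horizontal; a² = 144, b² = 44.
c² = a² - b² = 144 - 44 = 100, so c = 10.
Foci lie on the horizontal axis through the center: (h ± c, k).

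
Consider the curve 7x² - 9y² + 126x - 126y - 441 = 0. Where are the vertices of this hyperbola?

Rearranging, 7(x² + 18x) -9(y² + 14y) = 441.
Complete the square in x and y: 7(x + 9)² -9(y + 7)² = 441 + 567 - 441 = 567
Dividing both sides by 567: (x + 9)²/81 - (y + 7)²/63 = 1
Hyperbola, center (-9, -7), transverse axis horizontal; a² = 81, b² = 63.
a = 9. Vertices at (h ± a, k).

(-18, -7) and (0, -7)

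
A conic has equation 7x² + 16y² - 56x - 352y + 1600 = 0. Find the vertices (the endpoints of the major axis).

(-4, 11) and (12, 11)

7(x² - 8x) + 16(y² - 22y) = -1600
Complete the square: 7(x - 4)² + 16(y - 11)² = -1600 + 112 + 1936 = 448
Divide by 448: (x - 4)²/64 + (y - 11)²/28 = 1
Ellipse, center (4, 11), major axis horizontal; a² = 64, b² = 28.
a = 8. Vertices at (h ± a, k).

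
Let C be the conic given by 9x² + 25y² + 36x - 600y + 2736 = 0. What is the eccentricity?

e = 4/5

Collect terms: 9(x² + 4x) + 25(y² - 24y) = -2736
Completing the square gives 9(x + 2)² + 25(y - 12)² = -2736 + 36 + 3600 = 900.
Divide by 900: (x + 2)²/100 + (y - 12)²/36 = 1
Ellipse, center (-2, 12), major axis horizontal; a² = 100, b² = 36.
c² = a² - b² = 64, so c = 8.
e = c/a = 8/10 = 4/5.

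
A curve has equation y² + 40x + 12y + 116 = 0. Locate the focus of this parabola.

(-12, -6)

Only y is squared. Complete the square in y: (y + 6)² = -40(x + 2).
Vertex (-2, -6); 4p = -40 so p = -10. Opens left.
Focus is p units from the vertex along the axis: (h + p, k).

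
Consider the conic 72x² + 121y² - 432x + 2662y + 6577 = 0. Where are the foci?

(-4, -11) and (10, -11)

Collect terms: 72(x² - 6x) + 121(y² + 22y) = -6577
72(x - 3)² + 121(y + 11)² = -6577 + 648 + 14641 = 8712
Dividing both sides by 8712: (x - 3)²/121 + (y + 11)²/72 = 1
Ellipse, center (3, -11), major axis horizontal; a² = 121, b² = 72.
c² = a² - b² = 121 - 72 = 49, so c = 7.
Foci lie on the horizontal axis through the center: (h ± c, k).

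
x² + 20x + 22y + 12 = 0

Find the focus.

(-10, -3/2)

Only x is squared. Complete the square in x: (x + 10)² = -22(y - 4).
Vertex (-10, 4); 4p = -22 so p = -11/2. Opens down.
Focus is p units from the vertex along the axis: (h, k + p).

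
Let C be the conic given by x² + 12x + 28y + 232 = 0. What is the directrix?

y = 0

Only x is squared. Complete the square in x: (x + 6)² = -28(y + 7).
Vertex (-6, -7); 4p = -28 so p = -7. Opens down.
Directrix is the horizontal line y = k − p = -7 − (-7) = 0.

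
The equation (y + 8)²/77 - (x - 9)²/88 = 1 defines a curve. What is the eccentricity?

e = √105/7

Center (9, -8). The positive term is the y-term, so the transverse axis is vertical; a² = 77, b² = 88.
c² = a² + b² = 165, so c = √165.
e = c/a = √165/√77 = √105/7.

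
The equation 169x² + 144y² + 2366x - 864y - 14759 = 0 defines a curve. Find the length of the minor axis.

Group the x- and y-terms: 169(x² + 14x) + 144(y² - 6y) = 14759
Complete the square: 169(x + 7)² + 144(y - 3)² = 14759 + 8281 + 1296 = 24336
Divide through by 24336 to get (x + 7)²/144 + (y - 3)²/169 = 1.
Ellipse, center (-7, 3), major axis vertical; a² = 169, b² = 144.
b² = 144 so b = 12; the minor axis has length 2b = 24.

24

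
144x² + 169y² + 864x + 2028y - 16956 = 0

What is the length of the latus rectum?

Collect terms: 144(x² + 6x) + 169(y² + 12y) = 16956
Completing the square gives 144(x + 3)² + 169(y + 6)² = 16956 + 1296 + 6084 = 24336.
Divide through by 24336 to get (x + 3)²/169 + (y + 6)²/144 = 1.
Ellipse, center (-3, -6), major axis horizontal; a² = 169, b² = 144.
Latus rectum length = 2b²/a = 2·144/13 = 288/13.

288/13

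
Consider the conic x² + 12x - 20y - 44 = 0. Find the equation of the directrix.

Only x is squared. Complete the square in x: (x + 6)² = 20(y + 4).
Vertex (-6, -4); 4p = 20 so p = 5. Opens up.
Directrix is the horizontal line y = k − p = -4 − (5) = -9.

y = -9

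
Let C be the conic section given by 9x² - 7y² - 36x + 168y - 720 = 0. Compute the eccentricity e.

e = 4/3

9(x² - 4x) -7(y² - 24y) = 720
9(x - 2)² -7(y - 12)² = 720 + 36 - 1008 = -252
Dividing both sides by -252: (y - 12)²/36 - (x - 2)²/28 = 1
Hyperbola, center (2, 12), transverse axis vertical; a² = 36, b² = 28.
c² = a² + b² = 64, so c = 8.
e = c/a = 8/6 = 4/3.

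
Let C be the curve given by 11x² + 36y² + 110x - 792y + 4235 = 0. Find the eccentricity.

Group the x- and y-terms: 11(x² + 10x) + 36(y² - 22y) = -4235
11(x + 5)² + 36(y - 11)² = -4235 + 275 + 4356 = 396
Dividing both sides by 396: (x + 5)²/36 + (y - 11)²/11 = 1
Ellipse, center (-5, 11), major axis horizontal; a² = 36, b² = 11.
c² = a² - b² = 25, so c = 5.
e = c/a = 5/6.

e = 5/6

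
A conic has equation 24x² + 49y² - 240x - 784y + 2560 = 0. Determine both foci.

Group the x- and y-terms: 24(x² - 10x) + 49(y² - 16y) = -2560
24(x - 5)² + 49(y - 8)² = -2560 + 600 + 3136 = 1176
Divide by 1176: (x - 5)²/49 + (y - 8)²/24 = 1
Ellipse, center (5, 8), major axis horizontal; a² = 49, b² = 24.
c² = a² - b² = 49 - 24 = 25, so c = 5.
Foci lie on the horizontal axis through the center: (h ± c, k).

(0, 8) and (10, 8)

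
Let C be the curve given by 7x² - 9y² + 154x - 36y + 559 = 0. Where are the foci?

(-19, -2) and (-3, -2)

7(x² + 22x) -9(y² + 4y) = -559
Complete the square in x and y: 7(x + 11)² -9(y + 2)² = -559 + 847 - 36 = 252
Dividing both sides by 252: (x + 11)²/36 - (y + 2)²/28 = 1
Hyperbola, center (-11, -2), transverse axis horizontal; a² = 36, b² = 28.
c² = a² + b² = 36 + 28 = 64, so c = 8.
Foci lie on the horizontal axis through the center: (h ± c, k).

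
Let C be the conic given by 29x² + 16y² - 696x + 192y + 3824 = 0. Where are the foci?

Rearranging, 29(x² - 24x) + 16(y² + 12y) = -3824.
Completing the square gives 29(x - 12)² + 16(y + 6)² = -3824 + 4176 + 576 = 928.
Divide through by 928 to get (x - 12)²/32 + (y + 6)²/58 = 1.
Ellipse, center (12, -6), major axis vertical; a² = 58, b² = 32.
c² = a² - b² = 58 - 32 = 26, so c = √26.
Foci lie on the vertical axis through the center: (h, k ± c).

(12, -6 - √26) and (12, -6 + √26)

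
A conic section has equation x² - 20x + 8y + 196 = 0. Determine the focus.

(10, -14)

Only x is squared. Complete the square in x: (x - 10)² = -8(y + 12).
Vertex (10, -12); 4p = -8 so p = -2. Opens down.
Focus is p units from the vertex along the axis: (h, k + p).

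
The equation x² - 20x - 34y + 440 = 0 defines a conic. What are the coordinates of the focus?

Only x is squared. Complete the square in x: (x - 10)² = 34(y - 10).
Vertex (10, 10); 4p = 34 so p = 17/2. Opens up.
Focus is p units from the vertex along the axis: (h, k + p).

(10, 37/2)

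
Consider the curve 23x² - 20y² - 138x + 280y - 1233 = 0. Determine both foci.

23(x² - 6x) -20(y² - 14y) = 1233
23(x - 3)² -20(y - 7)² = 1233 + 207 - 980 = 460
Divide through by 460 to get (x - 3)²/20 - (y - 7)²/23 = 1.
Hyperbola, center (3, 7), transverse axis horizontal; a² = 20, b² = 23.
c² = a² + b² = 20 + 23 = 43, so c = √43.
Foci lie on the horizontal axis through the center: (h ± c, k).

(3 - √43, 7) and (3 + √43, 7)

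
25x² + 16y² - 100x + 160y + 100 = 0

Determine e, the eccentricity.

Rearranging, 25(x² - 4x) + 16(y² + 10y) = -100.
Complete the square: 25(x - 2)² + 16(y + 5)² = -100 + 100 + 400 = 400
Dividing both sides by 400: (x - 2)²/16 + (y + 5)²/25 = 1
Ellipse, center (2, -5), major axis vertical; a² = 25, b² = 16.
c² = a² - b² = 9, so c = 3.
e = c/a = 3/5.

e = 3/5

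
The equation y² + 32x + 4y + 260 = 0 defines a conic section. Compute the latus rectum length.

Only y is squared. Complete the square in y: (y + 2)² = -32(x + 8).
Vertex (-8, -2); 4p = -32 so p = -8. Opens left.
Latus rectum length = |4p| = 32.

32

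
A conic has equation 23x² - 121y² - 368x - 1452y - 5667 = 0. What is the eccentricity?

e = 12/11

23(x² - 16x) -121(y² + 12y) = 5667
Complete the square: 23(x - 8)² -121(y + 6)² = 5667 + 1472 - 4356 = 2783
Divide by 2783: (x - 8)²/121 - (y + 6)²/23 = 1
Hyperbola, center (8, -6), transverse axis horizontal; a² = 121, b² = 23.
c² = a² + b² = 144, so c = 12.
e = c/a = 12/11.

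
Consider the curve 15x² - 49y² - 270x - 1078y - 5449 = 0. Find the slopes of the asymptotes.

Collect terms: 15(x² - 18x) -49(y² + 22y) = 5449
Complete the square: 15(x - 9)² -49(y + 11)² = 5449 + 1215 - 5929 = 735
Divide by 735: (x - 9)²/49 - (y + 11)²/15 = 1
Hyperbola, center (9, -11), transverse axis horizontal; a² = 49, b² = 15.
For a horizontal hyperbola the asymptotes have slope ±b/a.
Here that is ±√15/7.

√15/7 and -√15/7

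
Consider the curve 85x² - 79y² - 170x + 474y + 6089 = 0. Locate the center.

Rearranging, 85(x² - 2x) -79(y² - 6y) = -6089.
Completing the square gives 85(x - 1)² -79(y - 3)² = -6089 + 85 - 711 = -6715.
Dividing both sides by -6715: (y - 3)²/85 - (x - 1)²/79 = 1
Hyperbola with center (1, 3).

(1, 3)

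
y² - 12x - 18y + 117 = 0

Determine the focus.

Only y is squared. Complete the square in y: (y - 9)² = 12(x - 3).
Vertex (3, 9); 4p = 12 so p = 3. Opens right.
Focus is p units from the vertex along the axis: (h + p, k).

(6, 9)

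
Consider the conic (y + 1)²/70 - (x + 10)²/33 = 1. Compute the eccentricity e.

e = √7210/70

Center (-10, -1). The positive term is the y-term, so the transverse axis is vertical; a² = 70, b² = 33.
c² = a² + b² = 103, so c = √103.
e = c/a = √103/√70 = √7210/70.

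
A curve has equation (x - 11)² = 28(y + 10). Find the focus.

Vertex (11, -10); 4p = 28 so p = 7. Opens up.
Focus is p units from the vertex along the axis: (h, k + p).

(11, -3)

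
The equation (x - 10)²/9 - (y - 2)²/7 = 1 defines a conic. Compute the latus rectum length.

14/3

Center (10, 2). The positive term is the x-term, so the transverse axis is horizontal; a² = 9, b² = 7.
Latus rectum length = 2b²/a = 2·7/3 = 14/3.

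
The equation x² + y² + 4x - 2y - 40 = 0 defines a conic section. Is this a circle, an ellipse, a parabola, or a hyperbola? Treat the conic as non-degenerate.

No xy term. Coefficients of x² and y² are A = 1, C = 1.
A = C (same sign) ⇒ circle.

circle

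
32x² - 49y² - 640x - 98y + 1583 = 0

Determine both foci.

(1, -1) and (19, -1)

Group the x- and y-terms: 32(x² - 20x) -49(y² + 2y) = -1583
Complete the square in x and y: 32(x - 10)² -49(y + 1)² = -1583 + 3200 - 49 = 1568
Divide through by 1568 to get (x - 10)²/49 - (y + 1)²/32 = 1.
Hyperbola, center (10, -1), transverse axis horizontal; a² = 49, b² = 32.
c² = a² + b² = 49 + 32 = 81, so c = 9.
Foci lie on the horizontal axis through the center: (h ± c, k).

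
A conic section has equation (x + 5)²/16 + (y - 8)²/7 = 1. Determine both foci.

(-8, 8) and (-2, 8)

Center (-5, 8). The larger denominator 16 sits under the x-term, so the major axis is horizontal; a² = 16, b² = 7.
c² = a² - b² = 16 - 7 = 9, so c = 3.
Foci lie on the horizontal axis through the center: (h ± c, k).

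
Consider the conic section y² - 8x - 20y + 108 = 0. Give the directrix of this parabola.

Only y is squared. Complete the square in y: (y - 10)² = 8(x - 1).
Vertex (1, 10); 4p = 8 so p = 2. Opens right.
Directrix is the vertical line x = h − p = 1 − (2) = -1.

x = -1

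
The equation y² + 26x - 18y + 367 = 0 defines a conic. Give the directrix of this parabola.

Only y is squared. Complete the square in y: (y - 9)² = -26(x + 11).
Vertex (-11, 9); 4p = -26 so p = -13/2. Opens left.
Directrix is the vertical line x = h − p = -11 − (-13/2) = -9/2.

x = -9/2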